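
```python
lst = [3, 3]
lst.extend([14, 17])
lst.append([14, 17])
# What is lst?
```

After line 1: lst = [3, 3]
After line 2 (extend unpacks [14, 17]): lst = [3, 3, 14, 17]
After line 3 (append adds [14, 17] as single element): lst = [3, 3, 14, 17, [14, 17]]

[3, 3, 14, 17, [14, 17]]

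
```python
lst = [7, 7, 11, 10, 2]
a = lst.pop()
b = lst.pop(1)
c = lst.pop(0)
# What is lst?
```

After line 1: lst = [7, 7, 11, 10, 2]
After line 2 (pop() -> a = 2): lst = [7, 7, 11, 10]
After line 3 (pop(1) -> b = 7): lst = [7, 11, 10]
After line 4 (pop(0) -> c = 7): lst = [11, 10]

[11, 10]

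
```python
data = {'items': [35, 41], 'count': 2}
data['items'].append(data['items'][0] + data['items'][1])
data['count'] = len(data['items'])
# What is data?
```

After line 1: data = {'items': [35, 41], 'count': 2}
After line 2 (append 35 + 41 = 76): data = {'items': [35, 41, 76], 'count': 2}
After line 3 (count = len(items) = 3): data = {'items': [35, 41, 76], 'count': 3}

{'items': [35, 41, 76], 'count': 3}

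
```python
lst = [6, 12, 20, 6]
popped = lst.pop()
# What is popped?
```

6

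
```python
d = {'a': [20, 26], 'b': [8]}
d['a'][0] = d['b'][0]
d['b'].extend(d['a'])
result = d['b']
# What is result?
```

After line 1: d = {'a': [20, 26], 'b': [8]}
After line 2 (a[0] = b[0] = 8): d = {'a': [8, 26], 'b': [8]}
After line 3 (b.extend(a) appends [8, 26]): d = {'a': [8, 26], 'b': [8, 8, 26]}
After line 4: result = d['b'] = [8, 8, 26]

[8, 8, 26]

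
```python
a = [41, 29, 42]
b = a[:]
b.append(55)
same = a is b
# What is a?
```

After line 1: a = [41, 29, 42]
After line 2 (b = a[:] is a shallow copy, new object): a = [41, 29, 42], b = [41, 29, 42]
After line 3 (append only mutates b): a = [41, 29, 42], b = [41, 29, 42, 55]
After line 4 (same = a is b; different objects -> False): same = False

[41, 29, 42]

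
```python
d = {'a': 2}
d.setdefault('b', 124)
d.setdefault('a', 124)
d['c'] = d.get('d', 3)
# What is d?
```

After line 1: d = {'a': 2}
After line 2 (setdefault adds 'b'=124): d = {'a': 2, 'b': 124}
After line 3 (setdefault 'a' no-op, already exists): d = {'a': 2, 'b': 124}
After line 4 (get('d', 3) returns default since 'd' not in d): d = {'a': 2, 'b': 124, 'c': 3}

{'a': 2, 'b': 124, 'c': 3}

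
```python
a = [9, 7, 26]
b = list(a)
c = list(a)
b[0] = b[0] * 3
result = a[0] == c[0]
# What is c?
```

After line 1: a = [9, 7, 26]
After line 2 (b = list(a), copy): a = [9, 7, 26], b = [9, 7, 26]
After line 3 (c = list(a) is a copy, new object): c = [9, 7, 26]
After line 4 (b[0] = 9 * 3 = 27; only b mutates (copy)): a = [9, 7, 26], b = [27, 7, 26], c = [9, 7, 26]
After line 5 (a[0] = 9, c[0] = 9; result = True)

[9, 7, 26]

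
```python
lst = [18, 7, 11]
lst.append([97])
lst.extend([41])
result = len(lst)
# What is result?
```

After line 1: lst = [18, 7, 11]
After line 2 (append adds [97] as single element): lst = [18, 7, 11, [97]]
After line 3 (extend unpacks [41], adds 41): lst = [18, 7, 11, [97], 41]
After line 4: result = len(lst) = 5

5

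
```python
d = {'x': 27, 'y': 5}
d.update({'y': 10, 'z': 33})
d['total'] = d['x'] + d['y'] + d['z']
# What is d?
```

After line 1: d = {'x': 27, 'y': 5}
After line 2 (y overwritten, z added): d = {'x': 27, 'y': 10, 'z': 33}
After line 3 (total = 27 + 10 + 33 = 70): d = {'x': 27, 'y': 10, 'z': 33, 'total': 70}

{'x': 27, 'y': 10, 'z': 33, 'total': 70}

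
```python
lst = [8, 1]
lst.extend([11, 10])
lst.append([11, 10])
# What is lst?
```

After line 1: lst = [8, 1]
After line 2 (extend unpacks [11, 10]): lst = [8, 1, 11, 10]
After line 3 (append adds [11, 10] as single element): lst = [8, 1, 11, 10, [11, 10]]

[8, 1, 11, 10, [11, 10]]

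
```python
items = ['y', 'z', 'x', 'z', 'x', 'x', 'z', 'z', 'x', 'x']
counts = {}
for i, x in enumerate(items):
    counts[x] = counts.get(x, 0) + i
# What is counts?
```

Initial: counts = {}, items = ['y', 'z', 'x', 'z', 'x', 'x', 'z', 'z', 'x', 'x']
i=0, x='y': counts = {'y': 0}
i=1, x='z': counts = {'y': 0, 'z': 1}
i=2, x='x': counts = {'y': 0, 'z': 1, 'x': 2}
i=3, x='z': counts = {'y': 0, 'z': 4, 'x': 2}
i=4, x='x': counts = {'y': 0, 'z': 4, 'x': 6}
i=5, x='x': counts = {'y': 0, 'z': 4, 'x': 11}
i=6, x='z': counts = {'y': 0, 'z': 10, 'x': 11}
i=7, x='z': counts = {'y': 0, 'z': 17, 'x': 11}
i=8, x='x': counts = {'y': 0, 'z': 17, 'x': 19}
i=9, x='x': counts = {'y': 0, 'z': 17, 'x': 28}

{'y': 0, 'z': 17, 'x': 28}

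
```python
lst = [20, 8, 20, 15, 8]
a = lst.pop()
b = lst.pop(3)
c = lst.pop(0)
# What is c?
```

After line 1: lst = [20, 8, 20, 15, 8]
After line 2 (pop() -> a = 8): lst = [20, 8, 20, 15]
After line 3 (pop(3) -> b = 15): lst = [20, 8, 20]
After line 4 (pop(0) -> c = 20): lst = [8, 20]

20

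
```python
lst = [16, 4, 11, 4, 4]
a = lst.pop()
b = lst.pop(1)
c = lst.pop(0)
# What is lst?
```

After line 1: lst = [16, 4, 11, 4, 4]
After line 2 (pop() -> a = 4): lst = [16, 4, 11, 4]
After line 3 (pop(1) -> b = 4): lst = [16, 11, 4]
After line 4 (pop(0) -> c = 16): lst = [11, 4]

[11, 4]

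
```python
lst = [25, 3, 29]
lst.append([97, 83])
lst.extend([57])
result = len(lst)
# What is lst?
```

After line 1: lst = [25, 3, 29]
After line 2 (append adds [97, 83] as single element): lst = [25, 3, 29, [97, 83]]
After line 3 (extend unpacks [57], adds 57): lst = [25, 3, 29, [97, 83], 57]
After line 4: result = len(lst) = 5

[25, 3, 29, [97, 83], 57]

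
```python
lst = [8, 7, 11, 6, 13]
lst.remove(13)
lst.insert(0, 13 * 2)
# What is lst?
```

After line 1: lst = [8, 7, 11, 6, 13]
After line 2 (remove first 13): lst = [8, 7, 11, 6]
After line 3 (insert 26 at index 0): lst = [26, 8, 7, 11, 6]

[26, 8, 7, 11, 6]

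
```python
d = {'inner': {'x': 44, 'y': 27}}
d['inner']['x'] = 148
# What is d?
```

After line 1: d = {'inner': {'x': 44, 'y': 27}}
After line 2 (inner x overwritten): d = {'inner': {'x': 148, 'y': 27}}

{'inner': {'x': 148, 'y': 27}}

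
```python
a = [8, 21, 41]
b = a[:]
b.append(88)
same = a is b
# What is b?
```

After line 1: a = [8, 21, 41]
After line 2 (b = a[:] is a shallow copy, new object): a = [8, 21, 41], b = [8, 21, 41]
After line 3 (append only mutates b): a = [8, 21, 41], b = [8, 21, 41, 88]
After line 4 (same = a is b; different objects -> False): same = False

[8, 21, 41, 88]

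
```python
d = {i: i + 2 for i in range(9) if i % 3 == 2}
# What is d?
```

{2: 4, 5: 7, 8: 10}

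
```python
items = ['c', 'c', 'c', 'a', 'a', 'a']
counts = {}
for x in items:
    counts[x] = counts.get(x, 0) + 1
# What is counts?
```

Initial: counts = {}, items = ['c', 'c', 'c', 'a', 'a', 'a']
See 'c': counts = {'c': 1}
See 'c': counts = {'c': 2}
See 'c': counts = {'c': 3}
See 'a': counts = {'c': 3, 'a': 1}
See 'a': counts = {'c': 3, 'a': 2}
See 'a': counts = {'c': 3, 'a': 3}

{'c': 3, 'a': 3}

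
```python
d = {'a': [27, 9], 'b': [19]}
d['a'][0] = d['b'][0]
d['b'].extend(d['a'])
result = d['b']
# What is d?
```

After line 1: d = {'a': [27, 9], 'b': [19]}
After line 2 (a[0] = b[0] = 19): d = {'a': [19, 9], 'b': [19]}
After line 3 (b.extend(a) appends [19, 9]): d = {'a': [19, 9], 'b': [19, 19, 9]}
After line 4: result = d['b'] = [19, 19, 9]

{'a': [19, 9], 'b': [19, 19, 9]}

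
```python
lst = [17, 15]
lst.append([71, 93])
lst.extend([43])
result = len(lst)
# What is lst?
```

After line 1: lst = [17, 15]
After line 2 (append adds [71, 93] as single element): lst = [17, 15, [71, 93]]
After line 3 (extend unpacks [43], adds 43): lst = [17, 15, [71, 93], 43]
After line 4: result = len(lst) = 4

[17, 15, [71, 93], 43]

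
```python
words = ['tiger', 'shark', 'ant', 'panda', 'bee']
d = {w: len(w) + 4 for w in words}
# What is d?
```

{'tiger': 9, 'shark': 9, 'ant': 7, 'panda': 9, 'bee': 7}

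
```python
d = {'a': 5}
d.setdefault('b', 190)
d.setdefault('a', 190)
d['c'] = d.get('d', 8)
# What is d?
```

After line 1: d = {'a': 5}
After line 2 (setdefault adds 'b'=190): d = {'a': 5, 'b': 190}
After line 3 (setdefault 'a' no-op, already exists): d = {'a': 5, 'b': 190}
After line 4 (get('d', 8) returns default since 'd' not in d): d = {'a': 5, 'b': 190, 'c': 8}

{'a': 5, 'b': 190, 'c': 8}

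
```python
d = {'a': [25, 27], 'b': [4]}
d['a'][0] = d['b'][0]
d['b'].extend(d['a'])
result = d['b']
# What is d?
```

After line 1: d = {'a': [25, 27], 'b': [4]}
After line 2 (a[0] = b[0] = 4): d = {'a': [4, 27], 'b': [4]}
After line 3 (b.extend(a) appends [4, 27]): d = {'a': [4, 27], 'b': [4, 4, 27]}
After line 4: result = d['b'] = [4, 4, 27]

{'a': [4, 27], 'b': [4, 4, 27]}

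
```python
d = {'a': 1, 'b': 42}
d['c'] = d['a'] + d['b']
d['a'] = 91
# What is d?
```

After line 1: d = {'a': 1, 'b': 42}
After line 2 (d['c'] = 1 + 42): d = {'a': 1, 'b': 42, 'c': 43}
After line 3: d = {'a': 91, 'b': 42, 'c': 43}

{'a': 91, 'b': 42, 'c': 43}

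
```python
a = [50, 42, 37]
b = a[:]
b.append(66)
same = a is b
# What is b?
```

After line 1: a = [50, 42, 37]
After line 2 (b = a[:] is a shallow copy, new object): a = [50, 42, 37], b = [50, 42, 37]
After line 3 (append only mutates b): a = [50, 42, 37], b = [50, 42, 37, 66]
After line 4 (same = a is b; different objects -> False): same = False

[50, 42, 37, 66]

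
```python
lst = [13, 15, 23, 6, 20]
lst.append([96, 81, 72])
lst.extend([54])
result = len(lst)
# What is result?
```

After line 1: lst = [13, 15, 23, 6, 20]
After line 2 (append adds [96, 81, 72] as single element): lst = [13, 15, 23, 6, 20, [96, 81, 72]]
After line 3 (extend unpacks [54], adds 54): lst = [13, 15, 23, 6, 20, [96, 81, 72], 54]
After line 4: result = len(lst) = 7

7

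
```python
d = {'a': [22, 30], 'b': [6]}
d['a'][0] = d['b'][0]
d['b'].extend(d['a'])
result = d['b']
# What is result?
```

After line 1: d = {'a': [22, 30], 'b': [6]}
After line 2 (a[0] = b[0] = 6): d = {'a': [6, 30], 'b': [6]}
After line 3 (b.extend(a) appends [6, 30]): d = {'a': [6, 30], 'b': [6, 6, 30]}
After line 4: result = d['b'] = [6, 6, 30]

[6, 6, 30]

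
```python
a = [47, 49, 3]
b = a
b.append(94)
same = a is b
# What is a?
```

After line 1: a = [47, 49, 3]
After line 2 (b = a is an alias, same object): a = [47, 49, 3], b = [47, 49, 3]
After line 3 (b.append mutates the shared list): a = [47, 49, 3, 94], b = [47, 49, 3, 94]
After line 4 (same = a is b; same object -> True): same = True

[47, 49, 3, 94]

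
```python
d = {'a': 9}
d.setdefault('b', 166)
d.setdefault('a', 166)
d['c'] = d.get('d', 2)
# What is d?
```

After line 1: d = {'a': 9}
After line 2 (setdefault adds 'b'=166): d = {'a': 9, 'b': 166}
After line 3 (setdefault 'a' no-op, already exists): d = {'a': 9, 'b': 166}
After line 4 (get('d', 2) returns default since 'd' not in d): d = {'a': 9, 'b': 166, 'c': 2}

{'a': 9, 'b': 166, 'c': 2}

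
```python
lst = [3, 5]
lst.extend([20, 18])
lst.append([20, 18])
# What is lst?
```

After line 1: lst = [3, 5]
After line 2 (extend unpacks [20, 18]): lst = [3, 5, 20, 18]
After line 3 (append adds [20, 18] as single element): lst = [3, 5, 20, 18, [20, 18]]

[3, 5, 20, 18, [20, 18]]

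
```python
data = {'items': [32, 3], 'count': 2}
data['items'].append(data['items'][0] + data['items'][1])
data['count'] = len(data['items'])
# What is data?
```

After line 1: data = {'items': [32, 3], 'count': 2}
After line 2 (append 32 + 3 = 35): data = {'items': [32, 3, 35], 'count': 2}
After line 3 (count = len(items) = 3): data = {'items': [32, 3, 35], 'count': 3}

{'items': [32, 3, 35], 'count': 3}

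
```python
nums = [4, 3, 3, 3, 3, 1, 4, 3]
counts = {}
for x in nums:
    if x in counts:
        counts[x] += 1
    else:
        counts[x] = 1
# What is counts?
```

Initial: counts = {}, nums = [4, 3, 3, 3, 3, 1, 4, 3]
See 4: counts = {4: 1}
See 3: counts = {4: 1, 3: 1}
See 3: counts = {4: 1, 3: 2}
See 3: counts = {4: 1, 3: 3}
See 3: counts = {4: 1, 3: 4}
See 1: counts = {4: 1, 3: 4, 1: 1}
See 4: counts = {4: 2, 3: 4, 1: 1}
See 3: counts = {4: 2, 3: 5, 1: 1}

{4: 2, 3: 5, 1: 1}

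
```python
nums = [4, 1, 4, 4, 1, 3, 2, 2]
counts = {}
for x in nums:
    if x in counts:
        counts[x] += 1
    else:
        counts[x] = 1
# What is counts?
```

Initial: counts = {}, nums = [4, 1, 4, 4, 1, 3, 2, 2]
See 4: counts = {4: 1}
See 1: counts = {4: 1, 1: 1}
See 4: counts = {4: 2, 1: 1}
See 4: counts = {4: 3, 1: 1}
See 1: counts = {4: 3, 1: 2}
See 3: counts = {4: 3, 1: 2, 3: 1}
See 2: counts = {4: 3, 1: 2, 3: 1, 2: 1}
See 2: counts = {4: 3, 1: 2, 3: 1, 2: 2}

{4: 3, 1: 2, 3: 1, 2: 2}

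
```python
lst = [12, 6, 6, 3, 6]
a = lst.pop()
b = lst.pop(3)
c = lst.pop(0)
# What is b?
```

After line 1: lst = [12, 6, 6, 3, 6]
After line 2 (pop() -> a = 6): lst = [12, 6, 6, 3]
After line 3 (pop(3) -> b = 3): lst = [12, 6, 6]
After line 4 (pop(0) -> c = 12): lst = [6, 6]

3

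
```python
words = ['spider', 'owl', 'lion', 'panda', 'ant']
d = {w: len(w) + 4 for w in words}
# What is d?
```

{'spider': 10, 'owl': 7, 'lion': 8, 'panda': 9, 'ant': 7}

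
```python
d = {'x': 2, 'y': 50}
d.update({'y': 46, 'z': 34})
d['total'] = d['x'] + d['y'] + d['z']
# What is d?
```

After line 1: d = {'x': 2, 'y': 50}
After line 2 (y overwritten, z added): d = {'x': 2, 'y': 46, 'z': 34}
After line 3 (total = 2 + 46 + 34 = 82): d = {'x': 2, 'y': 46, 'z': 34, 'total': 82}

{'x': 2, 'y': 46, 'z': 34, 'total': 82}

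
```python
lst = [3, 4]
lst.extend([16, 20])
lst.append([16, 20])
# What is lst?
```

After line 1: lst = [3, 4]
After line 2 (extend unpacks [16, 20]): lst = [3, 4, 16, 20]
After line 3 (append adds [16, 20] as single element): lst = [3, 4, 16, 20, [16, 20]]

[3, 4, 16, 20, [16, 20]]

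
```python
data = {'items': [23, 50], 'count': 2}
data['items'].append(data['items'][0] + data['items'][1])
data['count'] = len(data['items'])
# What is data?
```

After line 1: data = {'items': [23, 50], 'count': 2}
After line 2 (append 23 + 50 = 73): data = {'items': [23, 50, 73], 'count': 2}
After line 3 (count = len(items) = 3): data = {'items': [23, 50, 73], 'count': 3}

{'items': [23, 50, 73], 'count': 3}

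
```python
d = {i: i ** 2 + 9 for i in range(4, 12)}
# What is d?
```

{4: 25, 5: 34, 6: 45, 7: 58, 8: 73, 9: 90, 10: 109, 11: 130}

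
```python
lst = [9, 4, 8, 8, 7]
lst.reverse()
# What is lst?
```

[7, 8, 8, 4, 9]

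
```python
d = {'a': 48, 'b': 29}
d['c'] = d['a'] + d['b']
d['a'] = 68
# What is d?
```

After line 1: d = {'a': 48, 'b': 29}
After line 2 (d['c'] = 48 + 29): d = {'a': 48, 'b': 29, 'c': 77}
After line 3: d = {'a': 68, 'b': 29, 'c': 77}

{'a': 68, 'b': 29, 'c': 77}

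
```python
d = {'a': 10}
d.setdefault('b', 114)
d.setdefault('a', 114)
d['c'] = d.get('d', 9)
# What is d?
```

After line 1: d = {'a': 10}
After line 2 (setdefault adds 'b'=114): d = {'a': 10, 'b': 114}
After line 3 (setdefault 'a' no-op, already exists): d = {'a': 10, 'b': 114}
After line 4 (get('d', 9) returns default since 'd' not in d): d = {'a': 10, 'b': 114, 'c': 9}

{'a': 10, 'b': 114, 'c': 9}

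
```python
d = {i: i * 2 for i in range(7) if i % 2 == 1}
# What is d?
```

{1: 2, 3: 6, 5: 10}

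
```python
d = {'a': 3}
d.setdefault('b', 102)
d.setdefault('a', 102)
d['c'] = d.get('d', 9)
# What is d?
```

After line 1: d = {'a': 3}
After line 2 (setdefault adds 'b'=102): d = {'a': 3, 'b': 102}
After line 3 (setdefault 'a' no-op, already exists): d = {'a': 3, 'b': 102}
After line 4 (get('d', 9) returns default since 'd' not in d): d = {'a': 3, 'b': 102, 'c': 9}

{'a': 3, 'b': 102, 'c': 9}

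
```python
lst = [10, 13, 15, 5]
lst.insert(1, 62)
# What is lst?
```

[10, 62, 13, 15, 5]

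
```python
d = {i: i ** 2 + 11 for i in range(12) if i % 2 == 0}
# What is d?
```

{0: 11, 2: 15, 4: 27, 6: 47, 8: 75, 10: 111}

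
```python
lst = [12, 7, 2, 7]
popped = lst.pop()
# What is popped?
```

7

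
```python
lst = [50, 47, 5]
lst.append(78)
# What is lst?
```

[50, 47, 5, 78]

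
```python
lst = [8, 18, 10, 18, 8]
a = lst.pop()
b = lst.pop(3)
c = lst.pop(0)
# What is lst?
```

After line 1: lst = [8, 18, 10, 18, 8]
After line 2 (pop() -> a = 8): lst = [8, 18, 10, 18]
After line 3 (pop(3) -> b = 18): lst = [8, 18, 10]
After line 4 (pop(0) -> c = 8): lst = [18, 10]

[18, 10]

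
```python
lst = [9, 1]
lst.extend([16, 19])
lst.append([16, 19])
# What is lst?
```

After line 1: lst = [9, 1]
After line 2 (extend unpacks [16, 19]): lst = [9, 1, 16, 19]
After line 3 (append adds [16, 19] as single element): lst = [9, 1, 16, 19, [16, 19]]

[9, 1, 16, 19, [16, 19]]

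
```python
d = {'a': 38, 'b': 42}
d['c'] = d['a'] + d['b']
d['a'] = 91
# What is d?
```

After line 1: d = {'a': 38, 'b': 42}
After line 2 (d['c'] = 38 + 42): d = {'a': 38, 'b': 42, 'c': 80}
After line 3: d = {'a': 91, 'b': 42, 'c': 80}

{'a': 91, 'b': 42, 'c': 80}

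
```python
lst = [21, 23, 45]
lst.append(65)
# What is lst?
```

[21, 23, 45, 65]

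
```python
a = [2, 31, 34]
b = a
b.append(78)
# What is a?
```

After line 1: a = [2, 31, 34]
After line 2 (b = a is an alias, same object): a = [2, 31, 34], b = [2, 31, 34]
After line 3 (b.append mutates the shared list): a = [2, 31, 34, 78], b = [2, 31, 34, 78]

[2, 31, 34, 78]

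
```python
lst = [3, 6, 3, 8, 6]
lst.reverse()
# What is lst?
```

[6, 8, 3, 6, 3]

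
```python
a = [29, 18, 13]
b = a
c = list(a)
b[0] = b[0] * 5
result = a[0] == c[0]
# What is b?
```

After line 1: a = [29, 18, 13]
After line 2 (b = a, alias): a = [29, 18, 13], b = [29, 18, 13]
After line 3 (c = list(a) is a copy, new object): c = [29, 18, 13]
After line 4 (b[0] = 29 * 5 = 145; mutates shared a/b): a = b = [145, 18, 13], c = [29, 18, 13]
After line 5 (a[0] = 145, c[0] = 29; result = False)

[145, 18, 13]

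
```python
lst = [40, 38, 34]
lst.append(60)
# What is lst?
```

[40, 38, 34, 60]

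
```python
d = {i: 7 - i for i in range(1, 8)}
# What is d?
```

{1: 6, 2: 5, 3: 4, 4: 3, 5: 2, 6: 1, 7: 0}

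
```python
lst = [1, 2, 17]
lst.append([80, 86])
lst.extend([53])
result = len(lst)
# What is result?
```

After line 1: lst = [1, 2, 17]
After line 2 (append adds [80, 86] as single element): lst = [1, 2, 17, [80, 86]]
After line 3 (extend unpacks [53], adds 53): lst = [1, 2, 17, [80, 86], 53]
After line 4: result = len(lst) = 5

5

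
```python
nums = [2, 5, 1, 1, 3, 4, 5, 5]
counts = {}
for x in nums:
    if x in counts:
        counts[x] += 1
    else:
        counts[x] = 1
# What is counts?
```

Initial: counts = {}, nums = [2, 5, 1, 1, 3, 4, 5, 5]
See 2: counts = {2: 1}
See 5: counts = {2: 1, 5: 1}
See 1: counts = {2: 1, 5: 1, 1: 1}
See 1: counts = {2: 1, 5: 1, 1: 2}
See 3: counts = {2: 1, 5: 1, 1: 2, 3: 1}
See 4: counts = {2: 1, 5: 1, 1: 2, 3: 1, 4: 1}
See 5: counts = {2: 1, 5: 2, 1: 2, 3: 1, 4: 1}
See 5: counts = {2: 1, 5: 3, 1: 2, 3: 1, 4: 1}

{2: 1, 5: 3, 1: 2, 3: 1, 4: 1}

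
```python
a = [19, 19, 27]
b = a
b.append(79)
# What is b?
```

After line 1: a = [19, 19, 27]
After line 2 (b = a is an alias, same object): a = [19, 19, 27], b = [19, 19, 27]
After line 3 (b.append mutates the shared list): a = [19, 19, 27, 79], b = [19, 19, 27, 79]

[19, 19, 27, 79]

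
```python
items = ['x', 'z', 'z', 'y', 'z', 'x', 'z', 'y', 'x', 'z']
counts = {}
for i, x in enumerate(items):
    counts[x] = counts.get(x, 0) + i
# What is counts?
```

Initial: counts = {}, items = ['x', 'z', 'z', 'y', 'z', 'x', 'z', 'y', 'x', 'z']
i=0, x='x': counts = {'x': 0}
i=1, x='z': counts = {'x': 0, 'z': 1}
i=2, x='z': counts = {'x': 0, 'z': 3}
i=3, x='y': counts = {'x': 0, 'z': 3, 'y': 3}
i=4, x='z': counts = {'x': 0, 'z': 7, 'y': 3}
i=5, x='x': counts = {'x': 5, 'z': 7, 'y': 3}
i=6, x='z': counts = {'x': 5, 'z': 13, 'y': 3}
i=7, x='y': counts = {'x': 5, 'z': 13, 'y': 10}
i=8, x='x': counts = {'x': 13, 'z': 13, 'y': 10}
i=9, x='z': counts = {'x': 13, 'z': 22, 'y': 10}

{'x': 13, 'z': 22, 'y': 10}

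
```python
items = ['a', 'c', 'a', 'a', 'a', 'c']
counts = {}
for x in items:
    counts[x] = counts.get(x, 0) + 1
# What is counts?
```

Initial: counts = {}, items = ['a', 'c', 'a', 'a', 'a', 'c']
See 'a': counts = {'a': 1}
See 'c': counts = {'a': 1, 'c': 1}
See 'a': counts = {'a': 2, 'c': 1}
See 'a': counts = {'a': 3, 'c': 1}
See 'a': counts = {'a': 4, 'c': 1}
See 'c': counts = {'a': 4, 'c': 2}

{'a': 4, 'c': 2}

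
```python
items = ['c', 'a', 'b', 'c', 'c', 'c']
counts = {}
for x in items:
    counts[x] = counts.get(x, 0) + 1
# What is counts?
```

Initial: counts = {}, items = ['c', 'a', 'b', 'c', 'c', 'c']
See 'c': counts = {'c': 1}
See 'a': counts = {'c': 1, 'a': 1}
See 'b': counts = {'c': 1, 'a': 1, 'b': 1}
See 'c': counts = {'c': 2, 'a': 1, 'b': 1}
See 'c': counts = {'c': 3, 'a': 1, 'b': 1}
See 'c': counts = {'c': 4, 'a': 1, 'b': 1}

{'c': 4, 'a': 1, 'b': 1}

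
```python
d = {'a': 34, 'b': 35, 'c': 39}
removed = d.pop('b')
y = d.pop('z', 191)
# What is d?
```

After line 1: d = {'a': 34, 'b': 35, 'c': 39}
After line 2 (pop 'b' returns 35): d = {'a': 34, 'c': 39}, removed = 35
After line 3 (pop 'z' missing, returns default 191): d = {'a': 34, 'c': 39}, y = 191

{'a': 34, 'c': 39}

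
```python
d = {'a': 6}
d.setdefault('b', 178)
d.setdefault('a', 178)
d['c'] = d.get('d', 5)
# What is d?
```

After line 1: d = {'a': 6}
After line 2 (setdefault adds 'b'=178): d = {'a': 6, 'b': 178}
After line 3 (setdefault 'a' no-op, already exists): d = {'a': 6, 'b': 178}
After line 4 (get('d', 5) returns default since 'd' not in d): d = {'a': 6, 'b': 178, 'c': 5}

{'a': 6, 'b': 178, 'c': 5}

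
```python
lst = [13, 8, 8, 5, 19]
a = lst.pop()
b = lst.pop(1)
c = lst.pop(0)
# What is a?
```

After line 1: lst = [13, 8, 8, 5, 19]
After line 2 (pop() -> a = 19): lst = [13, 8, 8, 5]
After line 3 (pop(1) -> b = 8): lst = [13, 8, 5]
After line 4 (pop(0) -> c = 13): lst = [8, 5]

19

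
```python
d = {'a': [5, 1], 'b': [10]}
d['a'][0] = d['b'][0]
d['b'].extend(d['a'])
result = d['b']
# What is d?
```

After line 1: d = {'a': [5, 1], 'b': [10]}
After line 2 (a[0] = b[0] = 10): d = {'a': [10, 1], 'b': [10]}
After line 3 (b.extend(a) appends [10, 1]): d = {'a': [10, 1], 'b': [10, 10, 1]}
After line 4: result = d['b'] = [10, 10, 1]

{'a': [10, 1], 'b': [10, 10, 1]}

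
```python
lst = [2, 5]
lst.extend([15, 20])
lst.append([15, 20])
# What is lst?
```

After line 1: lst = [2, 5]
After line 2 (extend unpacks [15, 20]): lst = [2, 5, 15, 20]
After line 3 (append adds [15, 20] as single element): lst = [2, 5, 15, 20, [15, 20]]

[2, 5, 15, 20, [15, 20]]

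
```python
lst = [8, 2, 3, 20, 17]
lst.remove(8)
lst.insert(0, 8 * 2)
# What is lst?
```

After line 1: lst = [8, 2, 3, 20, 17]
After line 2 (remove first 8): lst = [2, 3, 20, 17]
After line 3 (insert 16 at index 0): lst = [16, 2, 3, 20, 17]

[16, 2, 3, 20, 17]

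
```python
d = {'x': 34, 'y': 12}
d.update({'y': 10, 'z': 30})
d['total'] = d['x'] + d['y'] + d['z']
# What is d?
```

After line 1: d = {'x': 34, 'y': 12}
After line 2 (y overwritten, z added): d = {'x': 34, 'y': 10, 'z': 30}
After line 3 (total = 34 + 10 + 30 = 74): d = {'x': 34, 'y': 10, 'z': 30, 'total': 74}

{'x': 34, 'y': 10, 'z': 30, 'total': 74}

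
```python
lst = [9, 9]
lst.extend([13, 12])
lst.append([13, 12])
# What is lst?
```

After line 1: lst = [9, 9]
After line 2 (extend unpacks [13, 12]): lst = [9, 9, 13, 12]
After line 3 (append adds [13, 12] as single element): lst = [9, 9, 13, 12, [13, 12]]

[9, 9, 13, 12, [13, 12]]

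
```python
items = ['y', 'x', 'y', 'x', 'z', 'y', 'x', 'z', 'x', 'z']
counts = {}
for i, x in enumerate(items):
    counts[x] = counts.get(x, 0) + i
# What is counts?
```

Initial: counts = {}, items = ['y', 'x', 'y', 'x', 'z', 'y', 'x', 'z', 'x', 'z']
i=0, x='y': counts = {'y': 0}
i=1, x='x': counts = {'y': 0, 'x': 1}
i=2, x='y': counts = {'y': 2, 'x': 1}
i=3, x='x': counts = {'y': 2, 'x': 4}
i=4, x='z': counts = {'y': 2, 'x': 4, 'z': 4}
i=5, x='y': counts = {'y': 7, 'x': 4, 'z': 4}
i=6, x='x': counts = {'y': 7, 'x': 10, 'z': 4}
i=7, x='z': counts = {'y': 7, 'x': 10, 'z': 11}
i=8, x='x': counts = {'y': 7, 'x': 18, 'z': 11}
i=9, x='z': counts = {'y': 7, 'x': 18, 'z': 20}

{'y': 7, 'x': 18, 'z': 20}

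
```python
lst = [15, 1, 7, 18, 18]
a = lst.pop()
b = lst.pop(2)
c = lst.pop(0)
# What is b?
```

After line 1: lst = [15, 1, 7, 18, 18]
After line 2 (pop() -> a = 18): lst = [15, 1, 7, 18]
After line 3 (pop(2) -> b = 7): lst = [15, 1, 18]
After line 4 (pop(0) -> c = 15): lst = [1, 18]

7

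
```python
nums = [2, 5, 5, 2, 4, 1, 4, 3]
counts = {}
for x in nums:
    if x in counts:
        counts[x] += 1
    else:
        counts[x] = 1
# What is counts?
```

Initial: counts = {}, nums = [2, 5, 5, 2, 4, 1, 4, 3]
See 2: counts = {2: 1}
See 5: counts = {2: 1, 5: 1}
See 5: counts = {2: 1, 5: 2}
See 2: counts = {2: 2, 5: 2}
See 4: counts = {2: 2, 5: 2, 4: 1}
See 1: counts = {2: 2, 5: 2, 4: 1, 1: 1}
See 4: counts = {2: 2, 5: 2, 4: 2, 1: 1}
See 3: counts = {2: 2, 5: 2, 4: 2, 1: 1, 3: 1}

{2: 2, 5: 2, 4: 2, 1: 1, 3: 1}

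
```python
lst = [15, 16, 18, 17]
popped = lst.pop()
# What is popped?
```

17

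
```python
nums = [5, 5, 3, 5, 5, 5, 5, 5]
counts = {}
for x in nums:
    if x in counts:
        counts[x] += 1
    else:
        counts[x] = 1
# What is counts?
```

Initial: counts = {}, nums = [5, 5, 3, 5, 5, 5, 5, 5]
See 5: counts = {5: 1}
See 5: counts = {5: 2}
See 3: counts = {5: 2, 3: 1}
See 5: counts = {5: 3, 3: 1}
See 5: counts = {5: 4, 3: 1}
See 5: counts = {5: 5, 3: 1}
See 5: counts = {5: 6, 3: 1}
See 5: counts = {5: 7, 3: 1}

{5: 7, 3: 1}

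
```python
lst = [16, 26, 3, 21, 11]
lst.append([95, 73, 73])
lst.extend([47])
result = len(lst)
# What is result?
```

After line 1: lst = [16, 26, 3, 21, 11]
After line 2 (append adds [95, 73, 73] as single element): lst = [16, 26, 3, 21, 11, [95, 73, 73]]
After line 3 (extend unpacks [47], adds 47): lst = [16, 26, 3, 21, 11, [95, 73, 73], 47]
After line 4: result = len(lst) = 7

7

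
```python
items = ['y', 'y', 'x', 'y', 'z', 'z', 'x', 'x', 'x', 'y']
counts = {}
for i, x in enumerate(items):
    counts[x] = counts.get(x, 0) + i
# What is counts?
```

Initial: counts = {}, items = ['y', 'y', 'x', 'y', 'z', 'z', 'x', 'x', 'x', 'y']
i=0, x='y': counts = {'y': 0}
i=1, x='y': counts = {'y': 1}
i=2, x='x': counts = {'y': 1, 'x': 2}
i=3, x='y': counts = {'y': 4, 'x': 2}
i=4, x='z': counts = {'y': 4, 'x': 2, 'z': 4}
i=5, x='z': counts = {'y': 4, 'x': 2, 'z': 9}
i=6, x='x': counts = {'y': 4, 'x': 8, 'z': 9}
i=7, x='x': counts = {'y': 4, 'x': 15, 'z': 9}
i=8, x='x': counts = {'y': 4, 'x': 23, 'z': 9}
i=9, x='y': counts = {'y': 13, 'x': 23, 'z': 9}

{'y': 13, 'x': 23, 'z': 9}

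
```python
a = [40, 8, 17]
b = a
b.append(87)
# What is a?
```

After line 1: a = [40, 8, 17]
After line 2 (b = a is an alias, same object): a = [40, 8, 17], b = [40, 8, 17]
After line 3 (b.append mutates the shared list): a = [40, 8, 17, 87], b = [40, 8, 17, 87]

[40, 8, 17, 87]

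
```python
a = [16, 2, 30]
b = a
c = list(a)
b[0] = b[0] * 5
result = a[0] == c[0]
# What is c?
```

After line 1: a = [16, 2, 30]
After line 2 (b = a, alias): a = [16, 2, 30], b = [16, 2, 30]
After line 3 (c = list(a) is a copy, new object): c = [16, 2, 30]
After line 4 (b[0] = 16 * 5 = 80; mutates shared a/b): a = b = [80, 2, 30], c = [16, 2, 30]
After line 5 (a[0] = 80, c[0] = 16; result = False)

[16, 2, 30]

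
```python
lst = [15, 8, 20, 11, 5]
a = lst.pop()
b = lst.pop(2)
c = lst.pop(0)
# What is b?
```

After line 1: lst = [15, 8, 20, 11, 5]
After line 2 (pop() -> a = 5): lst = [15, 8, 20, 11]
After line 3 (pop(2) -> b = 20): lst = [15, 8, 11]
After line 4 (pop(0) -> c = 15): lst = [8, 11]

20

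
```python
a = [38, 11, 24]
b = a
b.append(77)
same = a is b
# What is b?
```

After line 1: a = [38, 11, 24]
After line 2 (b = a is an alias, same object): a = [38, 11, 24], b = [38, 11, 24]
After line 3 (b.append mutates the shared list): a = [38, 11, 24, 77], b = [38, 11, 24, 77]
After line 4 (same = a is b; same object -> True): same = True

[38, 11, 24, 77]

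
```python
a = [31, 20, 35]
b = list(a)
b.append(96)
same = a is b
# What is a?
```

After line 1: a = [31, 20, 35]
After line 2 (b = list(a) is a shallow copy, new object): a = [31, 20, 35], b = [31, 20, 35]
After line 3 (append only mutates b): a = [31, 20, 35], b = [31, 20, 35, 96]
After line 4 (same = a is b; different objects -> False): same = False

[31, 20, 35]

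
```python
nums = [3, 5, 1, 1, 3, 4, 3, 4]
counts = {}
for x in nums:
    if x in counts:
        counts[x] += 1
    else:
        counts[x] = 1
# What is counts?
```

Initial: counts = {}, nums = [3, 5, 1, 1, 3, 4, 3, 4]
See 3: counts = {3: 1}
See 5: counts = {3: 1, 5: 1}
See 1: counts = {3: 1, 5: 1, 1: 1}
See 1: counts = {3: 1, 5: 1, 1: 2}
See 3: counts = {3: 2, 5: 1, 1: 2}
See 4: counts = {3: 2, 5: 1, 1: 2, 4: 1}
See 3: counts = {3: 3, 5: 1, 1: 2, 4: 1}
See 4: counts = {3: 3, 5: 1, 1: 2, 4: 2}

{3: 3, 5: 1, 1: 2, 4: 2}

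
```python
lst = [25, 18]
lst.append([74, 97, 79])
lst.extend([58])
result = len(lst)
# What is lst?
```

After line 1: lst = [25, 18]
After line 2 (append adds [74, 97, 79] as single element): lst = [25, 18, [74, 97, 79]]
After line 3 (extend unpacks [58], adds 58): lst = [25, 18, [74, 97, 79], 58]
After line 4: result = len(lst) = 4

[25, 18, [74, 97, 79], 58]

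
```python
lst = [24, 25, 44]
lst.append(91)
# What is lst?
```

[24, 25, 44, 91]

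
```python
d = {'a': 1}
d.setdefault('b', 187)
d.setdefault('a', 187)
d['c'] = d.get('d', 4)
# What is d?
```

After line 1: d = {'a': 1}
After line 2 (setdefault adds 'b'=187): d = {'a': 1, 'b': 187}
After line 3 (setdefault 'a' no-op, already exists): d = {'a': 1, 'b': 187}
After line 4 (get('d', 4) returns default since 'd' not in d): d = {'a': 1, 'b': 187, 'c': 4}

{'a': 1, 'b': 187, 'c': 4}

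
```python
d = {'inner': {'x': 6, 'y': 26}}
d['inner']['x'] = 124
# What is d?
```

After line 1: d = {'inner': {'x': 6, 'y': 26}}
After line 2 (inner x overwritten): d = {'inner': {'x': 124, 'y': 26}}

{'inner': {'x': 124, 'y': 26}}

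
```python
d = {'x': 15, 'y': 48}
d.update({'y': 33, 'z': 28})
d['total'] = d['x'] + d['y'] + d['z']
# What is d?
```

After line 1: d = {'x': 15, 'y': 48}
After line 2 (y overwritten, z added): d = {'x': 15, 'y': 33, 'z': 28}
After line 3 (total = 15 + 33 + 28 = 76): d = {'x': 15, 'y': 33, 'z': 28, 'total': 76}

{'x': 15, 'y': 33, 'z': 28, 'total': 76}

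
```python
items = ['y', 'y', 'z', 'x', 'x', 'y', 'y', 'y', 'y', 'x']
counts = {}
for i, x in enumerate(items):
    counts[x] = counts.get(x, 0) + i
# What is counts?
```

Initial: counts = {}, items = ['y', 'y', 'z', 'x', 'x', 'y', 'y', 'y', 'y', 'x']
i=0, x='y': counts = {'y': 0}
i=1, x='y': counts = {'y': 1}
i=2, x='z': counts = {'y': 1, 'z': 2}
i=3, x='x': counts = {'y': 1, 'z': 2, 'x': 3}
i=4, x='x': counts = {'y': 1, 'z': 2, 'x': 7}
i=5, x='y': counts = {'y': 6, 'z': 2, 'x': 7}
i=6, x='y': counts = {'y': 12, 'z': 2, 'x': 7}
i=7, x='y': counts = {'y': 19, 'z': 2, 'x': 7}
i=8, x='y': counts = {'y': 27, 'z': 2, 'x': 7}
i=9, x='x': counts = {'y': 27, 'z': 2, 'x': 16}

{'y': 27, 'z': 2, 'x': 16}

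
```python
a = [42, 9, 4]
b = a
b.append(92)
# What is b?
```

After line 1: a = [42, 9, 4]
After line 2 (b = a is an alias, same object): a = [42, 9, 4], b = [42, 9, 4]
After line 3 (b.append mutates the shared list): a = [42, 9, 4, 92], b = [42, 9, 4, 92]

[42, 9, 4, 92]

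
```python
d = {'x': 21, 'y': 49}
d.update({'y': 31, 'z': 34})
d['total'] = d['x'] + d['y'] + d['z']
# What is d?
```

After line 1: d = {'x': 21, 'y': 49}
After line 2 (y overwritten, z added): d = {'x': 21, 'y': 31, 'z': 34}
After line 3 (total = 21 + 31 + 34 = 86): d = {'x': 21, 'y': 31, 'z': 34, 'total': 86}

{'x': 21, 'y': 31, 'z': 34, 'total': 86}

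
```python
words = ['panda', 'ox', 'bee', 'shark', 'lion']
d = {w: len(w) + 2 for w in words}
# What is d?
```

{'panda': 7, 'ox': 4, 'bee': 5, 'shark': 7, 'lion': 6}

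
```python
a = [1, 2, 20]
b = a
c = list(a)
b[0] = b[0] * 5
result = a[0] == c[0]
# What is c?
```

After line 1: a = [1, 2, 20]
After line 2 (b = a, alias): a = [1, 2, 20], b = [1, 2, 20]
After line 3 (c = list(a) is a copy, new object): c = [1, 2, 20]
After line 4 (b[0] = 1 * 5 = 5; mutates shared a/b): a = b = [5, 2, 20], c = [1, 2, 20]
After line 5 (a[0] = 5, c[0] = 1; result = False)

[1, 2, 20]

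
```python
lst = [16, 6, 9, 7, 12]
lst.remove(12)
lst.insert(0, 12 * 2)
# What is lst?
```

After line 1: lst = [16, 6, 9, 7, 12]
After line 2 (remove first 12): lst = [16, 6, 9, 7]
After line 3 (insert 24 at index 0): lst = [24, 16, 6, 9, 7]

[24, 16, 6, 9, 7]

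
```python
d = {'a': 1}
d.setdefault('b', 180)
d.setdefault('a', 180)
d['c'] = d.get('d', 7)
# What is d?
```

After line 1: d = {'a': 1}
After line 2 (setdefault adds 'b'=180): d = {'a': 1, 'b': 180}
After line 3 (setdefault 'a' no-op, already exists): d = {'a': 1, 'b': 180}
After line 4 (get('d', 7) returns default since 'd' not in d): d = {'a': 1, 'b': 180, 'c': 7}

{'a': 1, 'b': 180, 'c': 7}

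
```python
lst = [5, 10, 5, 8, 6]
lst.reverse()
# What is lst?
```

[6, 8, 5, 10, 5]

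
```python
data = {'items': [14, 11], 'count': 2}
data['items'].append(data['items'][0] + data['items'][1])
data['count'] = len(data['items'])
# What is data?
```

After line 1: data = {'items': [14, 11], 'count': 2}
After line 2 (append 14 + 11 = 25): data = {'items': [14, 11, 25], 'count': 2}
After line 3 (count = len(items) = 3): data = {'items': [14, 11, 25], 'count': 3}

{'items': [14, 11, 25], 'count': 3}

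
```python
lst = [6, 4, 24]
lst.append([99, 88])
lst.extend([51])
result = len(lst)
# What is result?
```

After line 1: lst = [6, 4, 24]
After line 2 (append adds [99, 88] as single element): lst = [6, 4, 24, [99, 88]]
After line 3 (extend unpacks [51], adds 51): lst = [6, 4, 24, [99, 88], 51]
After line 4: result = len(lst) = 5

5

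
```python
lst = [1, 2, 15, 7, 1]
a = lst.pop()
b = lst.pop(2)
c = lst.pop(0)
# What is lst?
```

After line 1: lst = [1, 2, 15, 7, 1]
After line 2 (pop() -> a = 1): lst = [1, 2, 15, 7]
After line 3 (pop(2) -> b = 15): lst = [1, 2, 7]
After line 4 (pop(0) -> c = 1): lst = [2, 7]

[2, 7]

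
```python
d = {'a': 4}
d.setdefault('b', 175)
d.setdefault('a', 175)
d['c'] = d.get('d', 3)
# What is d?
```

After line 1: d = {'a': 4}
After line 2 (setdefault adds 'b'=175): d = {'a': 4, 'b': 175}
After line 3 (setdefault 'a' no-op, already exists): d = {'a': 4, 'b': 175}
After line 4 (get('d', 3) returns default since 'd' not in d): d = {'a': 4, 'b': 175, 'c': 3}

{'a': 4, 'b': 175, 'c': 3}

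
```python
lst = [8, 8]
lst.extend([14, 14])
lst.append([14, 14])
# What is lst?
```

After line 1: lst = [8, 8]
After line 2 (extend unpacks [14, 14]): lst = [8, 8, 14, 14]
After line 3 (append adds [14, 14] as single element): lst = [8, 8, 14, 14, [14, 14]]

[8, 8, 14, 14, [14, 14]]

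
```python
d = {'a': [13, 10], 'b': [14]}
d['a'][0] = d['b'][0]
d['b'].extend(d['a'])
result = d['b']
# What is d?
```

After line 1: d = {'a': [13, 10], 'b': [14]}
After line 2 (a[0] = b[0] = 14): d = {'a': [14, 10], 'b': [14]}
After line 3 (b.extend(a) appends [14, 10]): d = {'a': [14, 10], 'b': [14, 14, 10]}
After line 4: result = d['b'] = [14, 14, 10]

{'a': [14, 10], 'b': [14, 14, 10]}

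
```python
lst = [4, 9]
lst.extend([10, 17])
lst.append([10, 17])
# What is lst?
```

After line 1: lst = [4, 9]
After line 2 (extend unpacks [10, 17]): lst = [4, 9, 10, 17]
After line 3 (append adds [10, 17] as single element): lst = [4, 9, 10, 17, [10, 17]]

[4, 9, 10, 17, [10, 17]]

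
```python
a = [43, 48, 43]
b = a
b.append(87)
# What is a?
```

After line 1: a = [43, 48, 43]
After line 2 (b = a is an alias, same object): a = [43, 48, 43], b = [43, 48, 43]
After line 3 (b.append mutates the shared list): a = [43, 48, 43, 87], b = [43, 48, 43, 87]

[43, 48, 43, 87]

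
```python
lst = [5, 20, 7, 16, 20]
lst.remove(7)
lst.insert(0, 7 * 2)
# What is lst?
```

After line 1: lst = [5, 20, 7, 16, 20]
After line 2 (remove first 7): lst = [5, 20, 16, 20]
After line 3 (insert 14 at index 0): lst = [14, 5, 20, 16, 20]

[14, 5, 20, 16, 20]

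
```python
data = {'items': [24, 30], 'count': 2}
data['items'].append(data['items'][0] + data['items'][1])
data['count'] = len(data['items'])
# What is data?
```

After line 1: data = {'items': [24, 30], 'count': 2}
After line 2 (append 24 + 30 = 54): data = {'items': [24, 30, 54], 'count': 2}
After line 3 (count = len(items) = 3): data = {'items': [24, 30, 54], 'count': 3}

{'items': [24, 30, 54], 'count': 3}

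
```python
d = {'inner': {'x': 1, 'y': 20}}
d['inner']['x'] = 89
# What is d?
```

After line 1: d = {'inner': {'x': 1, 'y': 20}}
After line 2 (inner x overwritten): d = {'inner': {'x': 89, 'y': 20}}

{'inner': {'x': 89, 'y': 20}}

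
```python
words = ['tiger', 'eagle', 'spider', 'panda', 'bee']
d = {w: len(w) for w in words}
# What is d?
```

{'tiger': 5, 'eagle': 5, 'spider': 6, 'panda': 5, 'bee': 3}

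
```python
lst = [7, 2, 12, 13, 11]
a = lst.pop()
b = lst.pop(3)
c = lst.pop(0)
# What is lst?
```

After line 1: lst = [7, 2, 12, 13, 11]
After line 2 (pop() -> a = 11): lst = [7, 2, 12, 13]
After line 3 (pop(3) -> b = 13): lst = [7, 2, 12]
After line 4 (pop(0) -> c = 7): lst = [2, 12]

[2, 12]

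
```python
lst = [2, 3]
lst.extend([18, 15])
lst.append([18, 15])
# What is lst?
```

After line 1: lst = [2, 3]
After line 2 (extend unpacks [18, 15]): lst = [2, 3, 18, 15]
After line 3 (append adds [18, 15] as single element): lst = [2, 3, 18, 15, [18, 15]]

[2, 3, 18, 15, [18, 15]]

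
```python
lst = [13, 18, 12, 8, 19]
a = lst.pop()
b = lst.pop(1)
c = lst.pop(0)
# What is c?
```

After line 1: lst = [13, 18, 12, 8, 19]
After line 2 (pop() -> a = 19): lst = [13, 18, 12, 8]
After line 3 (pop(1) -> b = 18): lst = [13, 12, 8]
After line 4 (pop(0) -> c = 13): lst = [12, 8]

13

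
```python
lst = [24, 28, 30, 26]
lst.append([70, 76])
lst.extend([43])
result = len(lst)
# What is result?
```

After line 1: lst = [24, 28, 30, 26]
After line 2 (append adds [70, 76] as single element): lst = [24, 28, 30, 26, [70, 76]]
After line 3 (extend unpacks [43], adds 43): lst = [24, 28, 30, 26, [70, 76], 43]
After line 4: result = len(lst) = 6

6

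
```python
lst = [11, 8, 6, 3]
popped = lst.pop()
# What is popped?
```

3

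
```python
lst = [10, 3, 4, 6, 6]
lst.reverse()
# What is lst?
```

[6, 6, 4, 3, 10]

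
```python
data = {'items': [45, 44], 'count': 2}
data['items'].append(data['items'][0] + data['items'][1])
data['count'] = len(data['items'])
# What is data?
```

After line 1: data = {'items': [45, 44], 'count': 2}
After line 2 (append 45 + 44 = 89): data = {'items': [45, 44, 89], 'count': 2}
After line 3 (count = len(items) = 3): data = {'items': [45, 44, 89], 'count': 3}

{'items': [45, 44, 89], 'count': 3}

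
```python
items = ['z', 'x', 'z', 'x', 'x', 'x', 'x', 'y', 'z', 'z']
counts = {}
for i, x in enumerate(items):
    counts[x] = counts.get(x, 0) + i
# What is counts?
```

Initial: counts = {}, items = ['z', 'x', 'z', 'x', 'x', 'x', 'x', 'y', 'z', 'z']
i=0, x='z': counts = {'z': 0}
i=1, x='x': counts = {'z': 0, 'x': 1}
i=2, x='z': counts = {'z': 2, 'x': 1}
i=3, x='x': counts = {'z': 2, 'x': 4}
i=4, x='x': counts = {'z': 2, 'x': 8}
i=5, x='x': counts = {'z': 2, 'x': 13}
i=6, x='x': counts = {'z': 2, 'x': 19}
i=7, x='y': counts = {'z': 2, 'x': 19, 'y': 7}
i=8, x='z': counts = {'z': 10, 'x': 19, 'y': 7}
i=9, x='z': counts = {'z': 19, 'x': 19, 'y': 7}

{'z': 19, 'x': 19, 'y': 7}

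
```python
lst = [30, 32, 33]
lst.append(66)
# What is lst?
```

[30, 32, 33, 66]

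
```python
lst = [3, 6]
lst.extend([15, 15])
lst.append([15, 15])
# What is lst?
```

After line 1: lst = [3, 6]
After line 2 (extend unpacks [15, 15]): lst = [3, 6, 15, 15]
After line 3 (append adds [15, 15] as single element): lst = [3, 6, 15, 15, [15, 15]]

[3, 6, 15, 15, [15, 15]]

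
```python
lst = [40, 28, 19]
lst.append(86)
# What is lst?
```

[40, 28, 19, 86]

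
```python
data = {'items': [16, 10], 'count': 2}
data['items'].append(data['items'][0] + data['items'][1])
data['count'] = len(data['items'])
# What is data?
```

After line 1: data = {'items': [16, 10], 'count': 2}
After line 2 (append 16 + 10 = 26): data = {'items': [16, 10, 26], 'count': 2}
After line 3 (count = len(items) = 3): data = {'items': [16, 10, 26], 'count': 3}

{'items': [16, 10, 26], 'count': 3}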